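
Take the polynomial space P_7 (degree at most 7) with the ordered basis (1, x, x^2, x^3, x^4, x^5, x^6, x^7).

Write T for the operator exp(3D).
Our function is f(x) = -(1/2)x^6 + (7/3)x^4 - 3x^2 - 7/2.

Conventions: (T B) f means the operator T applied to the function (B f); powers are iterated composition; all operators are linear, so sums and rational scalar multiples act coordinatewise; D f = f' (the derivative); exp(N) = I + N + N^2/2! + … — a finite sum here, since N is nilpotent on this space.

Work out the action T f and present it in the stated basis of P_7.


order-1 term: -9x^5 + 28x^3 - 18x
order-2 term: -(135/2)x^4 + 126x^2 - 27
order-3 term: -270x^3 + 252x
order-4 term: -(1215/2)x^2 + 189
order-5 term: -729x
order-6 term: -729/2
the series for exp(3D) f terminates at order 6
exp(3D) f = -(1/2)x^6 - 9x^5 - (391/6)x^4 - 242x^3 - (969/2)x^2 - 495x - 206

g(x) = -(1/2)x^6 - 9x^5 - (391/6)x^4 - 242x^3 - (969/2)x^2 - 495x - 206


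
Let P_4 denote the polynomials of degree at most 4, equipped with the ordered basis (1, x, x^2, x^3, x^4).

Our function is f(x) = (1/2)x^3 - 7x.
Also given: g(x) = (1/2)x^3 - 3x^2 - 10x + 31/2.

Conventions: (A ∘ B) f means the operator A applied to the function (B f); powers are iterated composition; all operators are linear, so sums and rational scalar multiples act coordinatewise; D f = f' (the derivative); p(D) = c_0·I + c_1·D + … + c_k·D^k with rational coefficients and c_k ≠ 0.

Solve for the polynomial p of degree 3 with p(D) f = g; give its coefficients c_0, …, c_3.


D^0 f = (1/2)x^3 - 7x
D^1 f = (3/2)x^2 - 7
D^2 f = 3x
D^3 f = 3
matching coefficients of g against c_0 f + c_1 Df + … from the top degree down determines the c_i
solution: c_0 = 1, c_1 = -2, c_2 = -1, c_3 = 1/2

p(D) = I − 2·D − D^2 + (1/2)·D^3, i.e. c_0 = 1, c_1 = -2, c_2 = -1, c_3 = 1/2


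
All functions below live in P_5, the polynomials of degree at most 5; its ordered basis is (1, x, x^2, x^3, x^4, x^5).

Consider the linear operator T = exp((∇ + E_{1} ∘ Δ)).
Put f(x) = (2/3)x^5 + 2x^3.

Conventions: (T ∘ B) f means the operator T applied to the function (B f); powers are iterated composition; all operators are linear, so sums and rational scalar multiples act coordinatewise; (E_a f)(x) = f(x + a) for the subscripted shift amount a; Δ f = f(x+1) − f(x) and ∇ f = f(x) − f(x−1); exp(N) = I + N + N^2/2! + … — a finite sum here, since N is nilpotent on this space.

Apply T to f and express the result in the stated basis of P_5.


order-1 term: (20/3)x^4 + (40/3)x^3 + (196/3)x^2 + (176/3)x + 112/3
order-2 term: (80/3)x^3 + 80x^2 + (832/3)x + 224
order-3 term: (160/3)x^2 + 160x + 928/3
order-4 term: (160/3)x + 320/3
order-5 term: 64/3
the series for exp((∇ + E_{1} ∘ Δ)) f terminates at order 5
exp((∇ + E_{1} ∘ Δ)) f = (2/3)x^5 + (20/3)x^4 + 42x^3 + (596/3)x^2 + (1648/3)x + 2096/3

the result is g(x) = (2/3)x^5 + (20/3)x^4 + 42x^3 + (596/3)x^2 + (1648/3)x + 2096/3


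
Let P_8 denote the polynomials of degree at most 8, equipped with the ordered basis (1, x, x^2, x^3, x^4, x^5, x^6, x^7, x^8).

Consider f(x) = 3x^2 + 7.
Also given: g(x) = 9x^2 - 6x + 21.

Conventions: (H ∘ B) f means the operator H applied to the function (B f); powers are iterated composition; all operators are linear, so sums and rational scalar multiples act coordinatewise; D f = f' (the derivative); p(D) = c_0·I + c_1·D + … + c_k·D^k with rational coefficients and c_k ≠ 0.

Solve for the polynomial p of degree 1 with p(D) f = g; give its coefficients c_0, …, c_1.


c_0 = 3, c_1 = -1

D^0 f = 3x^2 + 7
D^1 f = 6x
matching coefficients of g against c_0 f + c_1 Df + … from the top degree down determines the c_i
solution: c_0 = 3, c_1 = -1


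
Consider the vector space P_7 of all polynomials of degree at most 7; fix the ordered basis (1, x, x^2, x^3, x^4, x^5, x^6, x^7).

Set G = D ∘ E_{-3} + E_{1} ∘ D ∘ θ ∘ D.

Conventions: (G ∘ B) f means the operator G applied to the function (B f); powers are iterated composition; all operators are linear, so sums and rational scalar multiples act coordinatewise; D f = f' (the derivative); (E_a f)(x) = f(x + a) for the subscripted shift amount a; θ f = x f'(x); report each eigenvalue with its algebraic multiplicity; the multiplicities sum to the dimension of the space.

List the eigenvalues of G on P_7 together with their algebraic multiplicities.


image of 1: 0
image of x: 1
image of x^2: 2x - 4
image of x^3: 3x^2 - 6x + 39
image of x^4: 4x^3 + 180x - 72
image of x^5: 5x^4 + 20x^3 + 510x^2 - 300x + 485
image of x^6: 6x^5 + 60x^4 + 1140x^3 - 720x^2 + 3030x - 1308
image of x^7: 7x^6 + 126x^5 + 2205x^4 - 1260x^3 + 11025x^2 - 8946x + 5355
the matrix is upper triangular; its diagonal is (0, 0, 0, 0, 0, 0, 0, 0)
for a triangular matrix the eigenvalues are the diagonal entries, with algebraic multiplicity their repetition count

λ = 0 (multiplicity 8)


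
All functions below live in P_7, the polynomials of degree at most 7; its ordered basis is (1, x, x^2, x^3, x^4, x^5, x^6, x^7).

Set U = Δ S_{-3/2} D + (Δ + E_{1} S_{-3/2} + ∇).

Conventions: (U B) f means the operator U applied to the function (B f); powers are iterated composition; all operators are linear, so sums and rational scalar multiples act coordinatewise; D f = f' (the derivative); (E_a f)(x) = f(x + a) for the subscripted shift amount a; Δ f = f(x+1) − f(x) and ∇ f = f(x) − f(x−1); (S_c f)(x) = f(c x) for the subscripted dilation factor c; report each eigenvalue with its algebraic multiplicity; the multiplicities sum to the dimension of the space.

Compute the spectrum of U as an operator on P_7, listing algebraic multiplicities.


image of 1: 1
image of x: -(3/2)x + 1/2
image of x^2: (9/4)x^2 + (17/2)x - 3/4
image of x^3: -(27/8)x^3 - (33/8)x^2 + (27/8)x + 43/8
image of x^4: (81/16)x^4 + (113/4)x^3 - (81/8)x^2 - (49/4)x - 135/16
image of x^5: -(243/32)x^5 - (895/32)x^4 + (405/16)x^3 + (1535/16)x^2 + (2025/32)x + 631/32
image of x^6: (729/64)x^6 + (2571/32)x^5 - (3645/64)x^4 - (3005/16)x^3 - (18225/64)x^2 - (4719/32)x - 2187/64
image of x^7: -(2187/128)x^7 - (13517/128)x^6 + (15309/128)x^5 + (85505/128)x^4 + (127575/128)x^3 + (112539/128)x^2 + (45927/128)x + 8275/128
the matrix is upper triangular; its diagonal is (1, -3/2, 9/4, -27/8, 81/16, -243/32, 729/64, -2187/128)
for a triangular matrix the eigenvalues are the diagonal entries, with algebraic multiplicity their repetition count

λ = -2187/128 (multiplicity 1), λ = -243/32 (multiplicity 1), λ = -27/8 (multiplicity 1), λ = -3/2 (multiplicity 1), λ = 1 (multiplicity 1), λ = 9/4 (multiplicity 1), λ = 81/16 (multiplicity 1), λ = 729/64 (multiplicity 1)


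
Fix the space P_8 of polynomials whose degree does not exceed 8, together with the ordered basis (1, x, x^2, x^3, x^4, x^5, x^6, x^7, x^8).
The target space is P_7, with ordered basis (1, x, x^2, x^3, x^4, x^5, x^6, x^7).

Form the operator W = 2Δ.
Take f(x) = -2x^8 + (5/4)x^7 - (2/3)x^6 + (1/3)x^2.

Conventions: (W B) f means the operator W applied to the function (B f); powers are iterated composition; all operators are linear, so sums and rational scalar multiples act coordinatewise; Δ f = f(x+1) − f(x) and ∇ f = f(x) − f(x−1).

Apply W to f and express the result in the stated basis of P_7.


Δ f = -16x^7 - (189/4)x^6 - (359/4)x^5 - (425/4)x^4 - (979/12)x^3 - (159/4)x^2 - (127/12)x - 13/12
(2Δ) f = -32x^7 - (189/2)x^6 - (359/2)x^5 - (425/2)x^4 - (979/6)x^3 - (159/2)x^2 - (127/6)x - 13/6

the image equals g(x) = -32x^7 - (189/2)x^6 - (359/2)x^5 - (425/2)x^4 - (979/6)x^3 - (159/2)x^2 - (127/6)x - 13/6


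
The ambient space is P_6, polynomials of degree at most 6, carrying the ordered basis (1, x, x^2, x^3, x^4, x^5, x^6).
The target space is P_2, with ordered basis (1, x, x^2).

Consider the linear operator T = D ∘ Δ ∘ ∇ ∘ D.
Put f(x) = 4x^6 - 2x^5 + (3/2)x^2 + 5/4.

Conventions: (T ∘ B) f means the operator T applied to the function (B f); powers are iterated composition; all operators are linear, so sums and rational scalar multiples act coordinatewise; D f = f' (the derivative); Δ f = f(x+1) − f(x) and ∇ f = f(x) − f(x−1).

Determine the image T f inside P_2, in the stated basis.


the result is g(x) = 1440x^2 - 240x + 240

D f = 24x^5 - 10x^4 + 3x
∇ D f = 120x^4 - 280x^3 + 300x^2 - 160x + 37
Δ ∇ D f = 480x^3 - 120x^2 + 240x - 20
D (Δ ∘ ∇ ∘ D) f = 1440x^2 - 240x + 240


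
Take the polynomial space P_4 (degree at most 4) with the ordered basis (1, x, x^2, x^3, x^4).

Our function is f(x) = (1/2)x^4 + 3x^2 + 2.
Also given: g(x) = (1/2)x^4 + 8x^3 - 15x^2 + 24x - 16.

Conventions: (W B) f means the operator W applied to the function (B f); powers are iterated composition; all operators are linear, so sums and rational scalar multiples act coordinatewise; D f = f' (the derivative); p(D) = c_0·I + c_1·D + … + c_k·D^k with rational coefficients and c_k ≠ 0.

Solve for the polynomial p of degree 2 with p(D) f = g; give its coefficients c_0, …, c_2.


p(D) = I + 4·D − 3·D^2, i.e. c_0 = 1, c_1 = 4, c_2 = -3

D^0 f = (1/2)x^4 + 3x^2 + 2
D^1 f = 2x^3 + 6x
D^2 f = 6x^2 + 6
matching coefficients of g against c_0 f + c_1 Df + … from the top degree down determines the c_i
solution: c_0 = 1, c_1 = 4, c_2 = -3


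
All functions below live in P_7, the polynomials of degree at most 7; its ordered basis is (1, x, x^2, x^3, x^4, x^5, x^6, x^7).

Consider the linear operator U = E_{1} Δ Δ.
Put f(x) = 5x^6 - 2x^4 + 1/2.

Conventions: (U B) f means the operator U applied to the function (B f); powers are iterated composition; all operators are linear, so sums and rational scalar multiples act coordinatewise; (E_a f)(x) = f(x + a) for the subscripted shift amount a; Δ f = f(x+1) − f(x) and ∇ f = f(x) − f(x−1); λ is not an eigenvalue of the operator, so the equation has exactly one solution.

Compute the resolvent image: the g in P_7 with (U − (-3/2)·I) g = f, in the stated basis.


the image equals g(x) = (10/3)x^6 - 68x^4 - (1600/3)x^3 - (3368/3)x^2 + (5728/3)x + 60235/9

write g with unknown coordinates in the stated basis and equate coefficients in (U − (-3/2)·I) g = f
solving from the highest basis element down gives g = (10/3)x^6 - 68x^4 - (1600/3)x^3 - (3368/3)x^2 + (5728/3)x + 60235/9
check: U g = 100x^4 + 800x^3 + 1684x^2 - 2864x - 30116/3
so U g − (-3/2)·g = 5x^6 - 2x^4 + 1/2 = f ✓


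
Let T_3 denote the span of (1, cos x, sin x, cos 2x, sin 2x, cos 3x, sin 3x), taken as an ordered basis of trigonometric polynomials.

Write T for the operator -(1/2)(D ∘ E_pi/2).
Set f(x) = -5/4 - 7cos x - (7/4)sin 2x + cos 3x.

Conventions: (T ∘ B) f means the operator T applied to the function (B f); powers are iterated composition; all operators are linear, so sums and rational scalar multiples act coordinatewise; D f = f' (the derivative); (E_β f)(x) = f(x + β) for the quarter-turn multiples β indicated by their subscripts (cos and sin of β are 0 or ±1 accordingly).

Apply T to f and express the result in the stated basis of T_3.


g(x) = -(7/2)cos x - (7/4)cos 2x - (3/2)cos 3x

E_pi/2 f = -5/4 + 7sin x + (7/4)sin 2x + sin 3x
D E_pi/2 f = 7cos x + (7/2)cos 2x + 3cos 3x
(-(1/2)(D ∘ E_pi/2)) f = -(7/2)cos x - (7/4)cos 2x - (3/2)cos 3x


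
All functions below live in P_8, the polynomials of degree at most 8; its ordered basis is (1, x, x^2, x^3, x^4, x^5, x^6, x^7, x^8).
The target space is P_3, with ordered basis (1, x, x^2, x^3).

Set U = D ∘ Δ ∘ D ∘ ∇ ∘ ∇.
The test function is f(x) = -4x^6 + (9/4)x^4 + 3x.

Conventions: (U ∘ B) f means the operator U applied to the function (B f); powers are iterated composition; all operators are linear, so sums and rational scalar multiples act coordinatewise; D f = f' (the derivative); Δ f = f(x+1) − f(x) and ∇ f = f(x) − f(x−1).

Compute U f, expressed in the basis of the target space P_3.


the result is g(x) = -2880x + 1440

∇ f = -24x^5 + 60x^4 - 71x^3 + (93/2)x^2 - 15x + 19/4
∇ ∇ f = -120x^4 + 480x^3 - 813x^2 + 666x - 433/2
D (∇ ∘ ∇) f = -480x^3 + 1440x^2 - 1626x + 666
Δ D (∇ ∘ ∇) f = -1440x^2 + 1440x - 666
D Δ D (∇ ∘ ∇) f = -2880x + 1440


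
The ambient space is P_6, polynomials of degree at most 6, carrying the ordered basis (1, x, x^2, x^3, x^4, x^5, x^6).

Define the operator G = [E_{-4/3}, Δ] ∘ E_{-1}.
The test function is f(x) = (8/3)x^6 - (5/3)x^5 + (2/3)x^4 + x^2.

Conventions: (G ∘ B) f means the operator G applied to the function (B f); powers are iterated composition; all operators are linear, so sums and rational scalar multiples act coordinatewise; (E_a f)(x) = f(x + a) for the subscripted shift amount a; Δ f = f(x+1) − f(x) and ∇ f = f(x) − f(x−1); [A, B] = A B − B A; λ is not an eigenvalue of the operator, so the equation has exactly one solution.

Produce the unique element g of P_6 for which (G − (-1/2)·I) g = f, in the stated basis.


g(x) = (16/3)x^6 - (10/3)x^5 + (4/3)x^4 + 2x^2

write g with unknown coordinates in the stated basis and equate coefficients in (G − (-1/2)·I) g = f
solving from the highest basis element down gives g = (16/3)x^6 - (10/3)x^5 + (4/3)x^4 + 2x^2
check: G g = 0
so G g − (-1/2)·g = (8/3)x^6 - (5/3)x^5 + (2/3)x^4 + x^2 = f ✓


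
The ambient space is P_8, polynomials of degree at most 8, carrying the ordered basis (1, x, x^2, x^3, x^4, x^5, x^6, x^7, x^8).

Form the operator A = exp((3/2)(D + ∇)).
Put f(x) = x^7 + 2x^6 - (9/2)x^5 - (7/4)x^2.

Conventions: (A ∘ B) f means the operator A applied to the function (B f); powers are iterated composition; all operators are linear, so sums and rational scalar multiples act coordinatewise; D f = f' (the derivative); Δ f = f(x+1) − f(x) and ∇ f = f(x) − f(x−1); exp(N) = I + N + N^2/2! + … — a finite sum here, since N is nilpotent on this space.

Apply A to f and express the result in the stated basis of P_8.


order-1 term: 21x^6 + (9/2)x^5 - 60x^4 + 75x^3 - 81x^2 + (123/4)x - 45/8
order-2 term: 189x^5 - (405/2)x^4 - (315/4)x^3 + 405x^2 - (4113/8)x + 783/4
order-3 term: 945x^4 - 1755x^3 + (5265/4)x^2 + (405/8)x - 2241/4
order-4 term: 2835x^3 - 6075x^2 + (21465/4)x - 11745/8
order-5 term: 5103x^2 - (19683/2)x + 23571/4
order-6 term: 5103x - 12393/2
order-7 term: 2187
the series for exp((3/2)(D + ∇)) f terminates at order 7
exp((3/2)(D + ∇)) f = x^7 + 23x^6 + 189x^5 + (1365/2)x^4 + (4305/4)x^3 + (1333/2)x^2 + 195x + 45

the image equals g(x) = x^7 + 23x^6 + 189x^5 + (1365/2)x^4 + (4305/4)x^3 + (1333/2)x^2 + 195x + 45


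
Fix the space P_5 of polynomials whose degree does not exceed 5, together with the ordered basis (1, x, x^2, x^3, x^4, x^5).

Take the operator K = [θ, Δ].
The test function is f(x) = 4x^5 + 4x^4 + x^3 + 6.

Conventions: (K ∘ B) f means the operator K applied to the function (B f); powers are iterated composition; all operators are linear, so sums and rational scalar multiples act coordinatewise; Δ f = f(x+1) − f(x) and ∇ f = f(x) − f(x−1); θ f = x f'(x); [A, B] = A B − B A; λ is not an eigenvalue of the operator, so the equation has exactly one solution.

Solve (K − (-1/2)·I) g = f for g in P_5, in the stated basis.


write g with unknown coordinates in the stated basis and equate coefficients in (K − (-1/2)·I) g = f
solving from the highest basis element down gives g = 8x^5 + 88x^4 + 1026x^3 + 8748x^2 + 49736x + 141416
check: K g = -40x^4 - 512x^3 - 4374x^2 - 24868x - 70702
so K g − (-1/2)·g = 4x^5 + 4x^4 + x^3 + 6 = f ✓

the result is g(x) = 8x^5 + 88x^4 + 1026x^3 + 8748x^2 + 49736x + 141416


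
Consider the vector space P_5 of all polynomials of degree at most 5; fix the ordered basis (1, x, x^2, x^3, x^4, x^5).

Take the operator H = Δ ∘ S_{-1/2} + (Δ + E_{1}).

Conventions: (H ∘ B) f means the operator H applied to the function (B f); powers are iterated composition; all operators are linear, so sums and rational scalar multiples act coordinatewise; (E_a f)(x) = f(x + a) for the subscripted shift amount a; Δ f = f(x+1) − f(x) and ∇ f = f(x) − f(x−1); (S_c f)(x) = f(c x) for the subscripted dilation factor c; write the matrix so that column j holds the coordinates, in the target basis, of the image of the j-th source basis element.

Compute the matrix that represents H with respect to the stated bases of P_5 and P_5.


the matrix is [[1, 3/2, 9/4, 15/8, 33/16, 63/32]; [0, 1, 9/2, 45/8, 33/4, 315/32]; [0, 0, 1, 45/8, 99/8, 315/16]; [0, 0, 0, 1, 33/4, 315/16]; [0, 0, 0, 0, 1, 315/32]; [0, 0, 0, 0, 0, 1]] (rows listed top to bottom)

image of 1: 1
image of x: x + 3/2
image of x^2: x^2 + (9/2)x + 9/4
image of x^3: x^3 + (45/8)x^2 + (45/8)x + 15/8
image of x^4: x^4 + (33/4)x^3 + (99/8)x^2 + (33/4)x + 33/16
image of x^5: x^5 + (315/32)x^4 + (315/16)x^3 + (315/16)x^2 + (315/32)x + 63/32
each image's coordinates form column j of the matrix


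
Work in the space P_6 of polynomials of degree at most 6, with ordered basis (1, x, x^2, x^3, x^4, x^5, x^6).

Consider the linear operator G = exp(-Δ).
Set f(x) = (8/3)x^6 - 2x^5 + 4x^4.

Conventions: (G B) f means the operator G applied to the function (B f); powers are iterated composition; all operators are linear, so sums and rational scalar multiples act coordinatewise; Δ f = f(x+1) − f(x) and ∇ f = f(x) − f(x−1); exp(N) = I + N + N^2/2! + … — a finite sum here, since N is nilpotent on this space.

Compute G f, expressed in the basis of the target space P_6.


order-1 term: -16x^5 - 30x^4 - (148/3)x^3 - 44x^2 - 22x - 14/3
order-2 term: 40x^4 + 140x^3 + 244x^2 + 218x + 242/3
order-3 term: -(160/3)x^3 - 220x^2 - 356x - 214
order-4 term: 40x^2 + 150x + 472/3
order-5 term: -16x - 38
order-6 term: 8/3
the series for exp(-Δ) f terminates at order 6
exp(-Δ) f = (8/3)x^6 - 18x^5 + 14x^4 + (112/3)x^3 + 20x^2 - 26x - 16

the image equals g(x) = (8/3)x^6 - 18x^5 + 14x^4 + (112/3)x^3 + 20x^2 - 26x - 16


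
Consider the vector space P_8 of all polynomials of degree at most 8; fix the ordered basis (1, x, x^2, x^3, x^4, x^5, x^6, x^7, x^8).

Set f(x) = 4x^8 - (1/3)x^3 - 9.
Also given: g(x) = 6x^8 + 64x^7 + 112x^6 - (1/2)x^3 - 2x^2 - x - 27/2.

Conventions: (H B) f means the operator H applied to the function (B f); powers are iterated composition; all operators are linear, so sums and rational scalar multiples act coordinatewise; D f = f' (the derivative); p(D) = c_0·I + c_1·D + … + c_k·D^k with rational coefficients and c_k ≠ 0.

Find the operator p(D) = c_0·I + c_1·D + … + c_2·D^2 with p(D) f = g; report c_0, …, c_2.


D^0 f = 4x^8 - (1/3)x^3 - 9
D^1 f = 32x^7 - x^2
D^2 f = 224x^6 - 2x
matching coefficients of g against c_0 f + c_1 Df + … from the top degree down determines the c_i
solution: c_0 = 3/2, c_1 = 2, c_2 = 1/2

p(D) = (3/2)·I + 2·D + (1/2)·D^2, i.e. c_0 = 3/2, c_1 = 2, c_2 = 1/2


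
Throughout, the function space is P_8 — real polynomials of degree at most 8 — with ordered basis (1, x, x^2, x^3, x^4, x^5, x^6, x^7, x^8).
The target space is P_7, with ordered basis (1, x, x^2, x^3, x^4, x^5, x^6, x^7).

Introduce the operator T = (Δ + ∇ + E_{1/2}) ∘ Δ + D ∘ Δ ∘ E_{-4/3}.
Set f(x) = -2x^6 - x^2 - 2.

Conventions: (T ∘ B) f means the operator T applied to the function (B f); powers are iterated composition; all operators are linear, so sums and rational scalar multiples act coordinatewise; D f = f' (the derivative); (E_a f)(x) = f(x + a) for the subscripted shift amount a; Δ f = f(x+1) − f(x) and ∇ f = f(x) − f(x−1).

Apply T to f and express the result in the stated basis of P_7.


the result is g(x) = -12x^5 - 240x^4 - 170x^3 - 910x^2 - (9499/36)x - 22601/108

Δ f = -12x^5 - 30x^4 - 40x^3 - 30x^2 - 14x - 3
Δ Δ f = -60x^4 - 240x^3 - 420x^2 - 360x - 126
∇ Δ f = -60x^4 - 60x^2 - 6
E_{1/2} Δ f = -12x^5 - 60x^4 - 130x^3 - 150x^2 - (371/4)x - 99/4
(Δ + ∇ + E_{1/2}) Δ f = -12x^5 - 180x^4 - 370x^3 - 630x^2 - (1811/4)x - 627/4
E_{-4/3} f = -2x^6 + 16x^5 - (160/3)x^4 + (2560/27)x^3 - (2587/27)x^2 + (4312/81)x - 10946/729
Δ E_{-4/3} f = -12x^5 + 50x^4 - (280/3)x^3 + (850/9)x^2 - (1418/27)x + 1045/81
D Δ E_{-4/3} f = -60x^4 + 200x^3 - 280x^2 + (1700/9)x - 1418/27
((Δ + ∇ + E_{1/2}) ∘ Δ + D ∘ Δ ∘ E_{-4/3}) f = -12x^5 - 240x^4 - 170x^3 - 910x^2 - (9499/36)x - 22601/108


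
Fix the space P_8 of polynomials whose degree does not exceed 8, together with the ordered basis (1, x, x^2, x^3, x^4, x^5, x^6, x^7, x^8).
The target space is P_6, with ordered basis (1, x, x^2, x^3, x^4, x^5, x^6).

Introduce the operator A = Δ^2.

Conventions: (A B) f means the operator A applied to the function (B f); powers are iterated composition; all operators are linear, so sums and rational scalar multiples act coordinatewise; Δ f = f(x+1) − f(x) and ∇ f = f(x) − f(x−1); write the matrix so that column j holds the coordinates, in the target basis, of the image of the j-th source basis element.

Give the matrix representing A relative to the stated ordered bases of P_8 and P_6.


the matrix is [[0, 0, 2, 6, 14, 30, 62, 126, 254]; [0, 0, 0, 6, 24, 70, 180, 434, 1008]; [0, 0, 0, 0, 12, 60, 210, 630, 1736]; [0, 0, 0, 0, 0, 20, 120, 490, 1680]; [0, 0, 0, 0, 0, 0, 30, 210, 980]; [0, 0, 0, 0, 0, 0, 0, 42, 336]; [0, 0, 0, 0, 0, 0, 0, 0, 56]] (rows listed top to bottom)

image of 1: 0
image of x: 0
image of x^2: 2
image of x^3: 6x + 6
image of x^4: 12x^2 + 24x + 14
image of x^5: 20x^3 + 60x^2 + 70x + 30
image of x^6: 30x^4 + 120x^3 + 210x^2 + 180x + 62
image of x^7: 42x^5 + 210x^4 + 490x^3 + 630x^2 + 434x + 126
image of x^8: 56x^6 + 336x^5 + 980x^4 + 1680x^3 + 1736x^2 + 1008x + 254
each image's coordinates form column j of the matrix


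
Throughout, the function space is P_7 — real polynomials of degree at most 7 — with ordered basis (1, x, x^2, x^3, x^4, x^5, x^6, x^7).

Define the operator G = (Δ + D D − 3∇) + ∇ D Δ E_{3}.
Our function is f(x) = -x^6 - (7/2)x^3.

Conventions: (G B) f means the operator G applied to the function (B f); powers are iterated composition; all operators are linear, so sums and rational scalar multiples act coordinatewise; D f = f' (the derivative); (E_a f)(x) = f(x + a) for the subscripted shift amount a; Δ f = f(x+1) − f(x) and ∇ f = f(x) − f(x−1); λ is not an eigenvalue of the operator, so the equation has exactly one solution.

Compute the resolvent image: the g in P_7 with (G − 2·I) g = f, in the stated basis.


the result is g(x) = (1/2)x^6 - 3x^5 + (75/2)x^4 - (873/4)x^3 + (6219/4)x^2 - (18087/4)x + 20417/2

write g with unknown coordinates in the stated basis and equate coefficients in (G − 2·I) g = f
solving from the highest basis element down gives g = (1/2)x^6 - 3x^5 + (75/2)x^4 - (873/4)x^3 + (6219/4)x^2 - (18087/4)x + 20417/2
check: G g = -6x^5 + 75x^4 - 440x^3 + (6219/2)x^2 - (18087/2)x + 20417
so G g − 2·g = -x^6 - (7/2)x^3 = f ✓


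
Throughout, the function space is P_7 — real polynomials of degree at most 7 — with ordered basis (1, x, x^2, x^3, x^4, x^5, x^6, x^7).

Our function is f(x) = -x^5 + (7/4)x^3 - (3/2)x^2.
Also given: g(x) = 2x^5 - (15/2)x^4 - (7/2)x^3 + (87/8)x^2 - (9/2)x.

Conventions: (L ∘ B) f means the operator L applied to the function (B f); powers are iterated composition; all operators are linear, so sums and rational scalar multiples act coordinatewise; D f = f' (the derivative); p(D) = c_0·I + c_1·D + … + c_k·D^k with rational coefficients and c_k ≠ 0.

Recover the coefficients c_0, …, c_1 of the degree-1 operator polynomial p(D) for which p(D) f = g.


p(D) = -2·I + (3/2)·D, i.e. c_0 = -2, c_1 = 3/2

D^0 f = -x^5 + (7/4)x^3 - (3/2)x^2
D^1 f = -5x^4 + (21/4)x^2 - 3x
matching coefficients of g against c_0 f + c_1 Df + … from the top degree down determines the c_i
solution: c_0 = -2, c_1 = 3/2


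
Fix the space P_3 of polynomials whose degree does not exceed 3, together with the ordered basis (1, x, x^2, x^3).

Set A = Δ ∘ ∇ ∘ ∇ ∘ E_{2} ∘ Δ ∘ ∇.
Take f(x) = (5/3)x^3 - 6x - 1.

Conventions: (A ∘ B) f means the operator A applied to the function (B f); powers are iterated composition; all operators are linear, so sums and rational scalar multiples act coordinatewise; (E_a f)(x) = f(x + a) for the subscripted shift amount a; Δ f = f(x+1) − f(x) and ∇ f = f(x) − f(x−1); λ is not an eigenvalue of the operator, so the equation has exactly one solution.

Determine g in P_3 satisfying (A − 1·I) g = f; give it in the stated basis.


the result is g(x) = -(5/3)x^3 + 6x + 1

write g with unknown coordinates in the stated basis and equate coefficients in (A − 1·I) g = f
solving from the highest basis element down gives g = -(5/3)x^3 + 6x + 1
check: A g = 0
so A g − 1·g = (5/3)x^3 - 6x - 1 = f ✓


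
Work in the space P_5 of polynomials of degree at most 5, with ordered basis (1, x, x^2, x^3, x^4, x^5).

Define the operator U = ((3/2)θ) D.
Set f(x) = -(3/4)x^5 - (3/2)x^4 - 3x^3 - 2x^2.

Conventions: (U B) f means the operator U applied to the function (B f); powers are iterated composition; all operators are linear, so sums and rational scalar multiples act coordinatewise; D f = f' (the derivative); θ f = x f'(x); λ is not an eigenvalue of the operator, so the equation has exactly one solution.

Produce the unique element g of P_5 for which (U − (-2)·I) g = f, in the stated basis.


write g with unknown coordinates in the stated basis and equate coefficients in (U − (-2)·I) g = f
solving from the highest basis element down gives g = -(3/8)x^5 + (39/8)x^4 - (363/8)x^3 + (3251/16)x^2 - (9753/32)x
check: U g = -(45/4)x^4 + (351/4)x^3 - (3267/8)x^2 + (9753/16)x
so U g − (-2)·g = -(3/4)x^5 - (3/2)x^4 - 3x^3 - 2x^2 = f ✓

the image equals g(x) = -(3/8)x^5 + (39/8)x^4 - (363/8)x^3 + (3251/16)x^2 - (9753/32)x


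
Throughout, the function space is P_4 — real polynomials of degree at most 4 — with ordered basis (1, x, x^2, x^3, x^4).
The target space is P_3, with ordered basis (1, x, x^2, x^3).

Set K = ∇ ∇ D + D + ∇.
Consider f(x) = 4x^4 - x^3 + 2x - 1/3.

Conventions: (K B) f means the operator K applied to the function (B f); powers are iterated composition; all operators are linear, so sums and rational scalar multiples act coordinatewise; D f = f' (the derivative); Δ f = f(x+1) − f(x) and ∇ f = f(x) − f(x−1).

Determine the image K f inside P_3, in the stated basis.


D f = 16x^3 - 3x^2 + 2
∇ D f = 48x^2 - 54x + 19
∇ ∇ D f = 96x - 102
D f = 16x^3 - 3x^2 + 2
∇ f = 16x^3 - 27x^2 + 19x - 3
(∇ ∇ D + D + ∇) f = 32x^3 - 30x^2 + 115x - 103

the result is g(x) = 32x^3 - 30x^2 + 115x - 103


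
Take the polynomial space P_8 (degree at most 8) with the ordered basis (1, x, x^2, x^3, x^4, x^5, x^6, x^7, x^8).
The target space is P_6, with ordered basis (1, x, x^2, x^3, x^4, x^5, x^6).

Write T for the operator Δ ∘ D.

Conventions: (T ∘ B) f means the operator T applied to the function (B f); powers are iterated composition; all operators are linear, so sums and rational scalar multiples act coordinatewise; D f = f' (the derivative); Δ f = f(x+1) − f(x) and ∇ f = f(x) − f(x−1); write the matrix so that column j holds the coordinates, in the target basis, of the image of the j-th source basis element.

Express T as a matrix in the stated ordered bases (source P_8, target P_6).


image of 1: 0
image of x: 0
image of x^2: 2
image of x^3: 6x + 3
image of x^4: 12x^2 + 12x + 4
image of x^5: 20x^3 + 30x^2 + 20x + 5
image of x^6: 30x^4 + 60x^3 + 60x^2 + 30x + 6
image of x^7: 42x^5 + 105x^4 + 140x^3 + 105x^2 + 42x + 7
image of x^8: 56x^6 + 168x^5 + 280x^4 + 280x^3 + 168x^2 + 56x + 8
each image's coordinates form column j of the matrix

the matrix is [[0, 0, 2, 3, 4, 5, 6, 7, 8]; [0, 0, 0, 6, 12, 20, 30, 42, 56]; [0, 0, 0, 0, 12, 30, 60, 105, 168]; [0, 0, 0, 0, 0, 20, 60, 140, 280]; [0, 0, 0, 0, 0, 0, 30, 105, 280]; [0, 0, 0, 0, 0, 0, 0, 42, 168]; [0, 0, 0, 0, 0, 0, 0, 0, 56]] (rows listed top to bottom)


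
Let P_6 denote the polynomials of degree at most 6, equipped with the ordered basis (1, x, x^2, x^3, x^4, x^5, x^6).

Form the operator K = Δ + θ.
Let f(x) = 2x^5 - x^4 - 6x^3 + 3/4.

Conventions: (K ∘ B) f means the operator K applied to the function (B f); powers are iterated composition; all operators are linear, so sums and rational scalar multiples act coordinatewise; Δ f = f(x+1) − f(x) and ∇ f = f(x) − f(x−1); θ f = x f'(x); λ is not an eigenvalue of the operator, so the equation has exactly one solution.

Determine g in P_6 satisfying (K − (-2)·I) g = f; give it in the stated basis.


write g with unknown coordinates in the stated basis and equate coefficients in (K − (-2)·I) g = f
solving from the highest basis element down gives g = (2/7)x^5 - (17/42)x^4 - (152/105)x^3 + (137/140)x^2 + (541/630)x + 151/630
check: K g = (10/7)x^5 - (4/21)x^4 - (326/105)x^3 - (137/70)x^2 - (541/315)x + 341/1260
so K g − (-2)·g = 2x^5 - x^4 - 6x^3 + 3/4 = f ✓

g(x) = (2/7)x^5 - (17/42)x^4 - (152/105)x^3 + (137/140)x^2 + (541/630)x + 151/630


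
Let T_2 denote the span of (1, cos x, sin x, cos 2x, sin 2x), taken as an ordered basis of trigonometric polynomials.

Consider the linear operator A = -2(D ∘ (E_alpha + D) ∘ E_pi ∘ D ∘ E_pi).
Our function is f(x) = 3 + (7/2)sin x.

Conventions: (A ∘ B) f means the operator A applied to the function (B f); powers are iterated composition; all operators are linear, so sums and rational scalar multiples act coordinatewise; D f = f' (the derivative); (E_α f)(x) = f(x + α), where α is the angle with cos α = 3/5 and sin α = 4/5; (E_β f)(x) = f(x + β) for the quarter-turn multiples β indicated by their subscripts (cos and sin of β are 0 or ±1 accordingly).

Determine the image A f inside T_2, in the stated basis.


the result is g(x) = (63/5)cos x + (21/5)sin x

E_pi f = 3 - (7/2)sin x
D E_pi f = -(7/2)cos x
E_pi D E_pi f = (7/2)cos x
E_alpha (E_pi ∘ D ∘ E_pi) f = (21/10)cos x - (14/5)sin x
D (E_pi ∘ D ∘ E_pi) f = -(7/2)sin x
(E_alpha + D) (E_pi ∘ D ∘ E_pi) f = (21/10)cos x - (63/10)sin x
D (E_alpha + D) (E_pi ∘ D ∘ E_pi) f = -(63/10)cos x - (21/10)sin x
(-2(D ∘ (E_alpha + D) ∘ E_pi ∘ D ∘ E_pi)) f = (63/5)cos x + (21/5)sin x


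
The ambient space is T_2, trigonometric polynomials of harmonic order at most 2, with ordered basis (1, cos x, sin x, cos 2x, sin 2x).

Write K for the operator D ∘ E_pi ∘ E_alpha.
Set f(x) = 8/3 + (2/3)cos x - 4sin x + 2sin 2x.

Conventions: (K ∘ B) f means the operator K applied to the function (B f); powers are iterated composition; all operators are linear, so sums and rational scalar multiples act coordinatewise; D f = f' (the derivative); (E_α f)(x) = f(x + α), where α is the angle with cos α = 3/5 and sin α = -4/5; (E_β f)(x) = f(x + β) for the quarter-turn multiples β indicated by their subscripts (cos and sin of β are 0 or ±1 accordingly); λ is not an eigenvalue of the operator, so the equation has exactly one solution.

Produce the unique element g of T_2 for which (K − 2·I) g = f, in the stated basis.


the result is g(x) = -4/3 - (64/123)cos x + (54/41)sin x + (7/2)cos 2x - (1/2)sin 2x

write g with unknown coordinates in the stated basis and equate coefficients in (K − 2·I) g = f
solving from the highest basis element down gives g = -4/3 - (64/123)cos x + (54/41)sin x + (7/2)cos 2x - (1/2)sin 2x
check: K g = -(46/123)cos x - (56/41)sin x + 7cos 2x + sin 2x
so K g − 2·g = 8/3 + (2/3)cos x - 4sin x + 2sin 2x = f ✓


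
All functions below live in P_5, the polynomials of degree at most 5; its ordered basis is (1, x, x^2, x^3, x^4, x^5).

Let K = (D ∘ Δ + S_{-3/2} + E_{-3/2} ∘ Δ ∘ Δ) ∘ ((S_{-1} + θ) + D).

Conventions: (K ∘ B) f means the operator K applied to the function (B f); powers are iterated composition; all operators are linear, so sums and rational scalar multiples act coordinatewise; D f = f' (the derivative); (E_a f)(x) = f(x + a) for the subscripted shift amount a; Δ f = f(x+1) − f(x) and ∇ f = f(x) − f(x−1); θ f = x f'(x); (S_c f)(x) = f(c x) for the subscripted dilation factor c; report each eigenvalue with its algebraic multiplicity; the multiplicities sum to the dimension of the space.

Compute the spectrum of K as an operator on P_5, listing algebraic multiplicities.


λ = -243/8 (multiplicity 1), λ = -27/4 (multiplicity 1), λ = 0 (multiplicity 1), λ = 1 (multiplicity 1), λ = 27/4 (multiplicity 1), λ = 405/16 (multiplicity 1)

image of 1: 1
image of x: 1
image of x^2: (27/4)x^2 - 3x + 12
image of x^3: -(27/4)x^3 + (27/4)x^2 + 24x + 12
image of x^4: (405/16)x^4 - (27/2)x^3 + 120x^2 + 48x + 45
image of x^5: -(243/8)x^5 + (405/16)x^4 + 160x^3 + 120x^2 + 180x + 35
the matrix is upper triangular; its diagonal is (1, 0, 27/4, -27/4, 405/16, -243/8)
for a triangular matrix the eigenvalues are the diagonal entries, with algebraic multiplicity their repetition count


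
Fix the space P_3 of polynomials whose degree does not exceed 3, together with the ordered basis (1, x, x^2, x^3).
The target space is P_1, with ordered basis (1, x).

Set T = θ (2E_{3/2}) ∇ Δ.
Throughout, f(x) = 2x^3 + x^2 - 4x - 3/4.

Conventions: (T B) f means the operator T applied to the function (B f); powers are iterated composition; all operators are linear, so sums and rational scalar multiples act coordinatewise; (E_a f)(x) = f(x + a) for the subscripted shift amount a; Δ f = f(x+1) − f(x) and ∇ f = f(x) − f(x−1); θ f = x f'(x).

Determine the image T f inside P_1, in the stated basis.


g(x) = 24x

Δ f = 6x^2 + 8x - 1
∇ Δ f = 12x + 2
E_{3/2} (∇ Δ) f = 12x + 20
(2E_{3/2}) (∇ Δ) f = 24x + 40
θ (2E_{3/2}) (∇ Δ) f = 24x


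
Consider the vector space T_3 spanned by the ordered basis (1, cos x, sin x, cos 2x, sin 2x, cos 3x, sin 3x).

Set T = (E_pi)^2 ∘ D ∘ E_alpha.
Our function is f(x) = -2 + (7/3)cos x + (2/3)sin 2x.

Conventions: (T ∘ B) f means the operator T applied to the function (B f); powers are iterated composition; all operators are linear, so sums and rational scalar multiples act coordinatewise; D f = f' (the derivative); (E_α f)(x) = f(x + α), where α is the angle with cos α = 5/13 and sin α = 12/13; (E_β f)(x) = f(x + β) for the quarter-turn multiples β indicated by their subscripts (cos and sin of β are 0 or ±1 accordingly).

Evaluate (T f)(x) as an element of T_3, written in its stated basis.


E_alpha f = -2 + (35/39)cos x - (28/13)sin x + (80/169)cos 2x - (238/507)sin 2x
D E_alpha f = -(28/13)cos x - (35/39)sin x - (476/507)cos 2x - (160/169)sin 2x
E_pi D E_alpha f = (28/13)cos x + (35/39)sin x - (476/507)cos 2x - (160/169)sin 2x
E_pi E_pi D E_alpha f = -(28/13)cos x - (35/39)sin x - (476/507)cos 2x - (160/169)sin 2x

the image equals g(x) = -(28/13)cos x - (35/39)sin x - (476/507)cos 2x - (160/169)sin 2x


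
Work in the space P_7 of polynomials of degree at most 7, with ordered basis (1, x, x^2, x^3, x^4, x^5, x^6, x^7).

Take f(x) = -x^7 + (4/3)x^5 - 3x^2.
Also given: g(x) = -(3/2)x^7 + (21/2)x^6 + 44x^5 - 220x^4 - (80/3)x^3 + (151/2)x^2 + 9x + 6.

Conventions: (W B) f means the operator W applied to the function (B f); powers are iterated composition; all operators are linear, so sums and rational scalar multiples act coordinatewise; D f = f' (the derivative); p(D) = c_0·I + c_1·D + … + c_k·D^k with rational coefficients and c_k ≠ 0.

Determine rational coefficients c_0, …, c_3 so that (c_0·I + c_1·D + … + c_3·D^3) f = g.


D^0 f = -x^7 + (4/3)x^5 - 3x^2
D^1 f = -7x^6 + (20/3)x^4 - 6x
D^2 f = -42x^5 + (80/3)x^3 - 6
D^3 f = -210x^4 + 80x^2
matching coefficients of g against c_0 f + c_1 Df + … from the top degree down determines the c_i
solution: c_0 = 3/2, c_1 = -3/2, c_2 = -1, c_3 = 1

p(D) = (3/2)·I − (3/2)·D − D^2 + D^3, i.e. c_0 = 3/2, c_1 = -3/2, c_2 = -1, c_3 = 1


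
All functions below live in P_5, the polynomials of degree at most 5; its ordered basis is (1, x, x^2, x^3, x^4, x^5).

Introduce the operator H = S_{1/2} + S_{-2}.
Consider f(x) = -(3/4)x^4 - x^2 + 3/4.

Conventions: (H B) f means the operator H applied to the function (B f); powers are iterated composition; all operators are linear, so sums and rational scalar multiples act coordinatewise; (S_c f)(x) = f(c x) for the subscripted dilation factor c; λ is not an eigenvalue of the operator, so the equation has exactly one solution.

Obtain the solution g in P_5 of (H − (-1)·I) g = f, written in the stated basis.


the image equals g(x) = -(4/91)x^4 - (4/21)x^2 + 1/4

write g with unknown coordinates in the stated basis and equate coefficients in (H − (-1)·I) g = f
solving from the highest basis element down gives g = -(4/91)x^4 - (4/21)x^2 + 1/4
check: H g = -(257/364)x^4 - (17/21)x^2 + 1/2
so H g − (-1)·g = -(3/4)x^4 - x^2 + 3/4 = f ✓


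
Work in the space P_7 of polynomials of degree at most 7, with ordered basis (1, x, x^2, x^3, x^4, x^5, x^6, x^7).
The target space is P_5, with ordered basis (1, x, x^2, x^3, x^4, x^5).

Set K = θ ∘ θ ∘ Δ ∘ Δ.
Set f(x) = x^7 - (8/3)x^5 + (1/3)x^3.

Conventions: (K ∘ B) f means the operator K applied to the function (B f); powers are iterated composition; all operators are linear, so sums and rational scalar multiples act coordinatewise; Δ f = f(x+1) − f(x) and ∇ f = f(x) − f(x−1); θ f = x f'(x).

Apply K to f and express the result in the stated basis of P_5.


g(x) = 1050x^5 + 3360x^4 + 3930x^3 + 1880x^2 + (748/3)x

Δ f = 7x^6 + 21x^5 + (65/3)x^4 + (25/3)x^3 - (14/3)x^2 - (16/3)x - 4/3
Δ Δ f = 42x^5 + 210x^4 + (1310/3)x^3 + 470x^2 + (748/3)x + 48
θ (Δ ∘ Δ) f = 210x^5 + 840x^4 + 1310x^3 + 940x^2 + (748/3)x
θ θ (Δ ∘ Δ) f = 1050x^5 + 3360x^4 + 3930x^3 + 1880x^2 + (748/3)x


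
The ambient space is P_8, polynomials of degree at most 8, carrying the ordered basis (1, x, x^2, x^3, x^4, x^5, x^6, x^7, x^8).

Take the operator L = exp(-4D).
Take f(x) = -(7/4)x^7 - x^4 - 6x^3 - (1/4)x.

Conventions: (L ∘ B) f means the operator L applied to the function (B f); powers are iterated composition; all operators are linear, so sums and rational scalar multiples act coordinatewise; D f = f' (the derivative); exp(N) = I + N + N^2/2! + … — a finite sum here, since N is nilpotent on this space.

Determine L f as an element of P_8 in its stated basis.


order-1 term: 49x^6 + 16x^3 + 72x^2 + 1
order-2 term: -588x^5 - 96x^2 - 288x
order-3 term: 3920x^4 + 256x + 384
order-4 term: -15680x^3 - 256
order-5 term: 37632x^2
order-6 term: -50176x
order-7 term: 28672
the series for exp(-4D) f terminates at order 7
exp(-4D) f = -(7/4)x^7 + 49x^6 - 588x^5 + 3919x^4 - 15670x^3 + 37608x^2 - (200833/4)x + 28801

the result is g(x) = -(7/4)x^7 + 49x^6 - 588x^5 + 3919x^4 - 15670x^3 + 37608x^2 - (200833/4)x + 28801


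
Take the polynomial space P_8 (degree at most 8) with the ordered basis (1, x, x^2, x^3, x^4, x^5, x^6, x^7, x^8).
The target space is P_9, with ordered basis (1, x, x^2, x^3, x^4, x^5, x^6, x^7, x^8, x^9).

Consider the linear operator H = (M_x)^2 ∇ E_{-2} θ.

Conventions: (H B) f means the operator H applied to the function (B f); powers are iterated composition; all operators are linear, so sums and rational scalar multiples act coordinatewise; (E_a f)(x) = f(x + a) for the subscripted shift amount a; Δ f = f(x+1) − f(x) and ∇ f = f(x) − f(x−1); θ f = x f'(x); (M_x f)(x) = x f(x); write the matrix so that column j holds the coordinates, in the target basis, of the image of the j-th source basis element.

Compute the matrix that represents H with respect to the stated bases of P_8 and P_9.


image of 1: 0
image of x: x^2
image of x^2: 4x^3 - 10x^2
image of x^3: 9x^4 - 45x^3 + 57x^2
image of x^4: 16x^5 - 120x^4 + 304x^3 - 260x^2
image of x^5: 25x^6 - 250x^5 + 950x^4 - 1625x^3 + 1055x^2
image of x^6: 36x^7 - 450x^6 + 2280x^5 - 5850x^4 + 7596x^3 - 3990x^2
image of x^7: 49x^8 - 735x^7 + 4655x^6 - 15925x^5 + 31017x^4 - 32585x^3 + 14413x^2
image of x^8: 64x^9 - 1120x^8 + 8512x^7 - 36400x^6 + 94528x^5 - 148960x^4 + 131776x^3 - 50440x^2
each image's coordinates form column j of the matrix

the matrix is [[0, 0, 0, 0, 0, 0, 0, 0, 0]; [0, 0, 0, 0, 0, 0, 0, 0, 0]; [0, 1, -10, 57, -260, 1055, -3990, 14413, -50440]; [0, 0, 4, -45, 304, -1625, 7596, -32585, 131776]; [0, 0, 0, 9, -120, 950, -5850, 31017, -148960]; [0, 0, 0, 0, 16, -250, 2280, -15925, 94528]; [0, 0, 0, 0, 0, 25, -450, 4655, -36400]; [0, 0, 0, 0, 0, 0, 36, -735, 8512]; [0, 0, 0, 0, 0, 0, 0, 49, -1120]; [0, 0, 0, 0, 0, 0, 0, 0, 64]] (rows listed top to bottom)
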